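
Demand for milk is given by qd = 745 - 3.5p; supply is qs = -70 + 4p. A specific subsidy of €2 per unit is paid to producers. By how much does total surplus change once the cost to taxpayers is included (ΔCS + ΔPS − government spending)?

Pre-subsidy: 745 - 3.5p = -70 + 4p gives p* = 326/3, q* = 1094/3.
With the subsidy, sellers receive ps = pb + 2 for each unit, where pb is the price buyers pay.
Supply in terms of pb becomes qs = -70 + 4(pb + 2) = -62 + 4pb. Setting this equal to demand: 745 - 3.5pb = -62 + 4pb, so pb = 107.6.
Sellers receive ps = 107.6 + 2 = 109.6; q' = 745 − 3.5·107.6 = 368.4.
ΔCS = ½(1094/3 + 368.4)(326/3 − 107.6) = 87968/225; ΔPS = ½(1094/3 + 368.4)(109.6 − 326/3) = 76972/225.
Government spending = 2 × 368.4 = 736.8.
Net change = 87968/225 + 76972/225 − 736.8 = -56/15. The loss equals the DWL triangle ½·2·56/15.

Net change in total surplus = -56/15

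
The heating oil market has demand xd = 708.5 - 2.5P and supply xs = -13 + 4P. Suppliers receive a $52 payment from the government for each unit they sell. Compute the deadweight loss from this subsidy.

Pre-subsidy: 708.5 - 2.5P = -13 + 4P gives P* = 111, x* = 431.
With the subsidy, sellers receive Ps = Pb + 52 for each unit, where Pb is the price buyers pay.
Supply in terms of Pb becomes xs = -13 + 4(Pb + 52) = 195 + 4Pb. Setting this equal to demand: 708.5 - 2.5Pb = 195 + 4Pb, so Pb = 79.
Sellers receive Ps = 79 + 52 = 131; x' = 708.5 − 2.5·79 = 511.
The subsidy expands output by 511 − 431 = 80 past the efficient level; on those units the gap between marginal cost and willingness to pay runs from 0 up to 52.
DWL = ½ × 52 × 80 = 2080.

Deadweight loss = $2080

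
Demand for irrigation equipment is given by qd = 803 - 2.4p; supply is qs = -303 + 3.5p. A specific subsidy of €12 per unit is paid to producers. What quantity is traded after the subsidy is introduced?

q' = 21841/59

Pre-subsidy: 803 - 2.4p = -303 + 3.5p gives p* = 11060/59, q* = 20833/59.
With the subsidy, sellers receive ps = pb + 12 for each unit, where pb is the price buyers pay.
Supply in terms of pb becomes qs = -303 + 3.5(pb + 12) = -261 + 3.5pb. Setting this equal to demand: 803 - 2.4pb = -261 + 3.5pb, so pb = 10640/59.
Sellers receive ps = 10640/59 + 12 = 11348/59; q' = 803 − 2.4·(10640/59) = 21841/59.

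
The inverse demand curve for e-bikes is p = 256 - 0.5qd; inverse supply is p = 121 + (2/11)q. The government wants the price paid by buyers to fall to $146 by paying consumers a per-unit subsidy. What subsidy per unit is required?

Required subsidy s = $15 per unit

At a buyer price of 146, quantity demanded is 512 − 2·146 = 220.
Sellers supply 220 only when they receive ps = 121 + (2/11)·220 = 161.
s = ps − pb = 161 − 146 = 15.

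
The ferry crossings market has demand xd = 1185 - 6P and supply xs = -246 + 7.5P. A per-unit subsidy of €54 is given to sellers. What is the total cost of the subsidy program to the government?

Pre-subsidy: 1185 - 6P = -246 + 7.5P gives P* = 106, x* = 549.
With the subsidy, sellers receive Ps = Pb + 54 for each unit, where Pb is the price buyers pay.
Supply in terms of Pb becomes xs = -246 + 7.5(Pb + 54) = 159 + 7.5Pb. Setting this equal to demand: 1185 - 6Pb = 159 + 7.5Pb, so Pb = 76.
Sellers receive Ps = 76 + 54 = 130; x' = 1185 − 6·76 = 729.
Government outlay = subsidy × quantity = 54 × 729 = 39366.

Government cost = €39366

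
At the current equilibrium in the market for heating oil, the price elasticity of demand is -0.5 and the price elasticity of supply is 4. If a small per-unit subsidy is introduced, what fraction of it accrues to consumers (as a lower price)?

For a small subsidy around the equilibrium, the benefit split depends on the relative slopes, which at a point are proportional to the elasticities.
Buyer share = εs/(εs + |εd|) = 4/(4 + 0.5) = 8/9; seller share = |εd|/(εs + |εd|) = 1/9.

Consumer share = 8/9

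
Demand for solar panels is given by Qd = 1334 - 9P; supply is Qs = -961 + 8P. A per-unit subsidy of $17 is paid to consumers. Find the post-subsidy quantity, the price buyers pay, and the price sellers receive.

Pre-subsidy: 1334 - 9P = -961 + 8P gives P* = 135, Q* = 119.
With the rebate, buyers effectively pay Pb = Ps − 17, where Ps is the price sellers receive.
Demand in terms of Ps becomes Qd = 1334 − 9(Ps − 17) = 1487 - 9Ps. Setting this equal to supply: 1487 - 9Ps = -961 + 8Ps, so Ps = 144.
Buyers pay Pb = 144 − 17 = 127; Q' = -961 + 8·144 = 191.

Q' = 191; buyers pay $127; sellers receive $144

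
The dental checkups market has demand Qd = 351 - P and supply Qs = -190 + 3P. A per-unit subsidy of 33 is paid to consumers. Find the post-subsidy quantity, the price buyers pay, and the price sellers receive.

Q' = 240.5; buyers pay 110.5; sellers receive 143.5

Pre-subsidy: 351 - P = -190 + 3P gives P* = 135.25, Q* = 215.75.
With the rebate, buyers effectively pay Pb = Ps − 33, where Ps is the price sellers receive.
Demand in terms of Ps becomes Qd = 351 − 1(Ps − 33) = 384 - Ps. Setting this equal to supply: 384 - Ps = -190 + 3Ps, so Ps = 143.5.
Buyers pay Pb = 143.5 − 33 = 110.5; Q' = -190 + 3·143.5 = 240.5.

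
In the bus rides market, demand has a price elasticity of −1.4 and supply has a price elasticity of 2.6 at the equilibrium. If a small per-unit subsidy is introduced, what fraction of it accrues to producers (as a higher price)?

Producer share = 0.35

For a small subsidy around the equilibrium, the benefit split depends on the relative slopes, which at a point are proportional to the elasticities.
Buyer share = εs/(εs + |εd|) = 2.6/(2.6 + 1.4) = 0.65; seller share = |εd|/(εs + |εd|) = 0.35.
So producers capture 0.35 of the subsidy.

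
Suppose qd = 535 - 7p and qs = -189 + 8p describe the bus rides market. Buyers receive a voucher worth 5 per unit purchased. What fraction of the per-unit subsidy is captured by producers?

Pre-subsidy: 535 - 7p = -189 + 8p gives p* = 724/15, q* = 2957/15.
With the rebate, buyers effectively pay pb = ps − 5, where ps is the price sellers receive.
Demand in terms of ps becomes qd = 535 − 7(ps − 5) = 570 - 7ps. Setting this equal to supply: 570 - 7ps = -189 + 8ps, so ps = 50.6.
Buyers pay pb = 50.6 − 5 = 45.6; q' = -189 + 8·50.6 = 215.8.
Buyers' price falls by p* − pb = 724/15 − 45.6 = 8/3; sellers' price rises by ps − p* = 50.6 − 724/15 = 7/3.
So producers capture (7/3)/5 = 7/15 of each unit of subsidy.

Producer share = 7/15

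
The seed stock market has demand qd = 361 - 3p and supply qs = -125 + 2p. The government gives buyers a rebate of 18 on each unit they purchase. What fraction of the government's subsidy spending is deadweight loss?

DWL / government spending = 54/455

Pre-subsidy: 361 - 3p = -125 + 2p gives p* = 97.2, q* = 69.4.
With the rebate, buyers effectively pay pb = ps − 18, where ps is the price sellers receive.
Demand in terms of ps becomes qd = 361 − 3(ps − 18) = 415 - 3ps. Setting this equal to supply: 415 - 3ps = -125 + 2ps, so ps = 108.
Buyers pay pb = 108 − 18 = 90; q' = -125 + 2·108 = 91.
ΔCS = ½(69.4 + 91)(97.2 − 90) = 577.44; ΔPS = ½(69.4 + 91)(108 − 97.2) = 866.16.
Government spending = 18 × 91 = 1638.
DWL = ½ × 18 × (91 − 69.4) = 194.4; fraction = 194.4 / 1638 = 54/455.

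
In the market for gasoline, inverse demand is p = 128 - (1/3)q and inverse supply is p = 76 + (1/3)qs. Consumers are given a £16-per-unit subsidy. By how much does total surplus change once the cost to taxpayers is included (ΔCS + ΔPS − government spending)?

Pre-subsidy: 128 - (1/3)q = 76 + (1/3)q gives q* = 78 and p* = 102.
With the rebate, buyers effectively pay pb = ps − 16, where ps is the price sellers receive.
On the curves, pb = 128 - (1/3)q and ps = 76 + (1/3)q; the wedge ps − pb = 16 gives 76 + (1/3)q − (128 - (1/3)q) = 16, so q' = 102.
Then pb = 128 − (1/3)·102 = 94 and ps = 76 + (1/3)·102 = 110.
ΔCS = ½(78 + 102)(102 − 94) = 720; ΔPS = ½(78 + 102)(110 − 102) = 720.
Government spending = 16 × 102 = 1632.
Net change = 720 + 720 − 1632 = -192. The loss equals the DWL triangle ½·16·24.

Net change in total surplus = -£192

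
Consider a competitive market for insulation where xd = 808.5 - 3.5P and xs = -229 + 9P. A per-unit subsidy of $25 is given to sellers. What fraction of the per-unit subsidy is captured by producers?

Producer share = 0.28

Pre-subsidy: 808.5 - 3.5P = -229 + 9P gives P* = 83, x* = 518.
With the subsidy, sellers receive Ps = Pb + 25 for each unit, where Pb is the price buyers pay.
Supply in terms of Pb becomes xs = -229 + 9(Pb + 25) = -4 + 9Pb. Setting this equal to demand: 808.5 - 3.5Pb = -4 + 9Pb, so Pb = 65.
Sellers receive Ps = 65 + 25 = 90; x' = 808.5 − 3.5·65 = 581.
Buyers' price falls by P* − Pb = 83 − 65 = 18; sellers' price rises by Ps − P* = 90 − 83 = 7.
So producers capture 7/25 = 0.28 of each unit of subsidy.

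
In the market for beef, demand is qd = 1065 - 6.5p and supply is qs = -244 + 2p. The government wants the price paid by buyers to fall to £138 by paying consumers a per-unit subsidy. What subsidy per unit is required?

At a buyer price of 138, quantity demanded is 1065 − 6.5·138 = 168.
Sellers supply 168 only when they receive ps with -244 + 2·ps = 168, i.e. ps = 206.
s = ps − pb = 206 − 138 = 68.

Required subsidy s = £68 per unit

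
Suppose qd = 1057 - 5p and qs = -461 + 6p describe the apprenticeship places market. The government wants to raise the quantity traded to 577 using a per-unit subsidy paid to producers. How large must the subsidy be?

Required subsidy s = 77 per unit

At q = 577, invert demand for the buyer price: pb = (1057 − 577)/5 = 96; invert supply for the seller price: ps = (577 − (-461))/6 = 173.
The subsidy must fill the gap: s = ps − pb = 173 − 96 = 77.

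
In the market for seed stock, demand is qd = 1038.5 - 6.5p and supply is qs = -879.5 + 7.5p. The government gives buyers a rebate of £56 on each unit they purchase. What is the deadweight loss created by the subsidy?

Deadweight loss = £5460

Pre-subsidy: 1038.5 - 6.5p = -879.5 + 7.5p gives p* = 137, q* = 148.
With the rebate, buyers effectively pay pb = ps − 56, where ps is the price sellers receive.
Demand in terms of ps becomes qd = 1038.5 − 6.5(ps − 56) = 1402.5 - 6.5ps. Setting this equal to supply: 1402.5 - 6.5ps = -879.5 + 7.5ps, so ps = 163.
Buyers pay pb = 163 − 56 = 107; q' = -879.5 + 7.5·163 = 343.
The subsidy expands output by 343 − 148 = 195 past the efficient level; on those units the gap between marginal cost and willingness to pay runs from 0 up to 56.
DWL = ½ × 56 × 195 = 5460.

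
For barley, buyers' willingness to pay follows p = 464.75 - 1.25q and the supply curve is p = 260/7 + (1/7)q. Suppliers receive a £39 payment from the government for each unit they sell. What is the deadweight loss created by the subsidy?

Pre-subsidy: 464.75 - 1.25q = 260/7 + (1/7)q gives q* = 307 and p* = 81.
With the subsidy, sellers receive ps = pb + 39 for each unit, where pb is the price buyers pay.
On the curves, pb = 464.75 - 1.25q and ps = 260/7 + (1/7)q; the wedge ps − pb = 39 gives 260/7 + (1/7)q − (464.75 - 1.25q) = 39, so q' = 335.
Then pb = 464.75 − 1.25·335 = 46 and ps = 260/7 + (1/7)·335 = 85.
The subsidy expands output by 335 − 307 = 28 past the efficient level; on those units the gap between marginal cost and willingness to pay runs from 0 up to 39.
DWL = ½ × 39 × 28 = 546.

Deadweight loss = £546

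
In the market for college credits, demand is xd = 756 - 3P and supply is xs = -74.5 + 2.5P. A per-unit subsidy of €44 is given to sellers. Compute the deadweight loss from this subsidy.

Deadweight loss = €1320

Pre-subsidy: 756 - 3P = -74.5 + 2.5P gives P* = 151, x* = 303.
With the subsidy, sellers receive Ps = Pb + 44 for each unit, where Pb is the price buyers pay.
Supply in terms of Pb becomes xs = -74.5 + 2.5(Pb + 44) = 35.5 + 2.5Pb. Setting this equal to demand: 756 - 3Pb = 35.5 + 2.5Pb, so Pb = 131.
Sellers receive Ps = 131 + 44 = 175; x' = 756 − 3·131 = 363.
The subsidy expands output by 363 − 303 = 60 past the efficient level; on those units the gap between marginal cost and willingness to pay runs from 0 up to 44.
DWL = ½ × 44 × 60 = 1320.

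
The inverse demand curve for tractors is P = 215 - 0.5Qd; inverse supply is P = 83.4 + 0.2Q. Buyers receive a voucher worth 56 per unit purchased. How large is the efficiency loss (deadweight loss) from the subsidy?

Deadweight loss = 2240

Pre-subsidy: 215 - 0.5Q = 83.4 + 0.2Q gives Q* = 188 and P* = 121.
With the rebate, buyers effectively pay Pb = Ps − 56, where Ps is the price sellers receive.
On the curves, Pb = 215 - 0.5Q and Ps = 83.4 + 0.2Q; the wedge Ps − Pb = 56 gives 83.4 + 0.2Q − (215 - 0.5Q) = 56, so Q' = 268.
Then Pb = 215 − 0.5·268 = 81 and Ps = 83.4 + 0.2·268 = 137.
The subsidy expands output by 268 − 188 = 80 past the efficient level; on those units the gap between marginal cost and willingness to pay runs from 0 up to 56.
DWL = ½ × 56 × 80 = 2240.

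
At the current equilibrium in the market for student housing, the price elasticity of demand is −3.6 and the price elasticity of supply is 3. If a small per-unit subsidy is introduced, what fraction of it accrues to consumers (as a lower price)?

For a small subsidy around the equilibrium, the benefit split depends on the relative slopes, which at a point are proportional to the elasticities.
Buyer share = εs/(εs + |εd|) = 3/(3 + 3.6) = 5/11; seller share = |εd|/(εs + |εd|) = 6/11.

Consumer share = 5/11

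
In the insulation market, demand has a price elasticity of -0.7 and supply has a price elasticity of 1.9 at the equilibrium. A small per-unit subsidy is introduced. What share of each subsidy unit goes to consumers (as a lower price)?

For a small subsidy around the equilibrium, the benefit split depends on the relative slopes, which at a point are proportional to the elasticities.
Buyer share = εs/(εs + |εd|) = 1.9/(1.9 + 0.7) = 19/26; seller share = |εd|/(εs + |εd|) = 7/26.

Consumer share = 19/26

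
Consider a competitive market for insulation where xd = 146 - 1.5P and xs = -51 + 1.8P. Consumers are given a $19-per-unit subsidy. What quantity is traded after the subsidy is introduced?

Pre-subsidy: 146 - 1.5P = -51 + 1.8P gives P* = 1970/33, x* = 621/11.
With the rebate, buyers effectively pay Pb = Ps − 19, where Ps is the price sellers receive.
Demand in terms of Ps becomes xd = 146 − 1.5(Ps − 19) = 174.5 - 1.5Ps. Setting this equal to supply: 174.5 - 1.5Ps = -51 + 1.8Ps, so Ps = 205/3.
Buyers pay Pb = 205/3 − 19 = 148/3; x' = -51 + 1.8·(205/3) = 72.

x' = 72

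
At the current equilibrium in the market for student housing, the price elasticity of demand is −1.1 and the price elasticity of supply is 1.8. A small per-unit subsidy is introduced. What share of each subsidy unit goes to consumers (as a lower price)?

Consumer share = 18/29

For a small subsidy around the equilibrium, the benefit split depends on the relative slopes, which at a point are proportional to the elasticities.
Buyer share = εs/(εs + |εd|) = 1.8/(1.8 + 1.1) = 18/29; seller share = |εd|/(εs + |εd|) = 11/29.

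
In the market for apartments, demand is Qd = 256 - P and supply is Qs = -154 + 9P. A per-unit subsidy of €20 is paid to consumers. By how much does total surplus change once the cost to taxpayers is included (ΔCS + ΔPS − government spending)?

Net change in total surplus = -€180

Pre-subsidy: 256 - P = -154 + 9P gives P* = 41, Q* = 215.
With the rebate, buyers effectively pay Pb = Ps − 20, where Ps is the price sellers receive.
Demand in terms of Ps becomes Qd = 256 − 1(Ps − 20) = 276 - Ps. Setting this equal to supply: 276 - Ps = -154 + 9Ps, so Ps = 43.
Buyers pay Pb = 43 − 20 = 23; Q' = -154 + 9·43 = 233.
ΔCS = ½(215 + 233)(41 − 23) = 4032; ΔPS = ½(215 + 233)(43 − 41) = 448.
Government spending = 20 × 233 = 4660.
Net change = 4032 + 448 − 4660 = -180. The loss equals the DWL triangle ½·20·18.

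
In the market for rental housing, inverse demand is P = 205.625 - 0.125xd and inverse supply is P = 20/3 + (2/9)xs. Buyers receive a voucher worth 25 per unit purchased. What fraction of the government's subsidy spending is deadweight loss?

DWL / government spending = 12/215

Pre-subsidy: 205.625 - 0.125x = 20/3 + (2/9)x gives x* = 573 and P* = 134.
With the rebate, buyers effectively pay Pb = Ps − 25, where Ps is the price sellers receive.
On the curves, Pb = 205.625 - 0.125x and Ps = 20/3 + (2/9)x; the wedge Ps − Pb = 25 gives 20/3 + (2/9)x − (205.625 - 0.125x) = 25, so x' = 645.
Then Pb = 205.625 − 0.125·645 = 125 and Ps = 20/3 + (2/9)·645 = 150.
ΔCS = ½(573 + 645)(134 − 125) = 5481; ΔPS = ½(573 + 645)(150 − 134) = 9744.
Government spending = 25 × 645 = 16125.
DWL = ½ × 25 × (645 − 573) = 900; fraction = 900 / 16125 = 12/215.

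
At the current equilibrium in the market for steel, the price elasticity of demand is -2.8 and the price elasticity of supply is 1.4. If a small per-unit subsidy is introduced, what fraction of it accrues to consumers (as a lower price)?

Consumer share = 1/3

For a small subsidy around the equilibrium, the benefit split depends on the relative slopes, which at a point are proportional to the elasticities.
Buyer share = εs/(εs + |εd|) = 1.4/(1.4 + 2.8) = 1/3; seller share = |εd|/(εs + |εd|) = 2/3.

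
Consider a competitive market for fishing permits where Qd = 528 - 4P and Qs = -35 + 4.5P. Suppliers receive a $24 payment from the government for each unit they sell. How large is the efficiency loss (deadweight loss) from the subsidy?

Pre-subsidy: 528 - 4P = -35 + 4.5P gives P* = 1126/17, Q* = 4472/17.
With the subsidy, sellers receive Ps = Pb + 24 for each unit, where Pb is the price buyers pay.
Supply in terms of Pb becomes Qs = -35 + 4.5(Pb + 24) = 73 + 4.5Pb. Setting this equal to demand: 528 - 4Pb = 73 + 4.5Pb, so Pb = 910/17.
Sellers receive Ps = 910/17 + 24 = 1318/17; Q' = 528 − 4·(910/17) = 5336/17.
The subsidy expands output by 5336/17 − 4472/17 = 864/17 past the efficient level; on those units the gap between marginal cost and willingness to pay runs from 0 up to 24.
DWL = ½ × 24 × 864/17 = 10368/17.

Deadweight loss = 10368/17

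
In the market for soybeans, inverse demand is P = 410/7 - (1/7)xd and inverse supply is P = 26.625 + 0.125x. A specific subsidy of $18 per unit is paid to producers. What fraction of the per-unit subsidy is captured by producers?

Pre-subsidy: 410/7 - (1/7)x = 26.625 + 0.125x gives x* = 1789/15 and P* = 623/15.
With the subsidy, sellers receive Ps = Pb + 18 for each unit, where Pb is the price buyers pay.
On the curves, Pb = 410/7 - (1/7)x and Ps = 26.625 + 0.125x; the wedge Ps − Pb = 18 gives 26.625 + 0.125x − (410/7 - (1/7)x) = 18, so x' = 2797/15.
Then Pb = 410/7 − (1/7)·(2797/15) = 479/15 and Ps = 26.625 + 0.125·(2797/15) = 749/15.
Buyers' price falls by P* − Pb = 623/15 − 479/15 = 9.6; sellers' price rises by Ps − P* = 749/15 − 623/15 = 8.4.
So producers capture 8.4/18 = 7/15 of each unit of subsidy.

Producer share = 7/15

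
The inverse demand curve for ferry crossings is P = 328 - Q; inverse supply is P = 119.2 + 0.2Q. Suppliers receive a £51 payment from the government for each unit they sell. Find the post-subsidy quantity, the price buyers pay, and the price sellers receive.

Q' = 216.5; buyers pay £111.5; sellers receive £162.5

Pre-subsidy: 328 - Q = 119.2 + 0.2Q gives Q* = 174 and P* = 154.
With the subsidy, sellers receive Ps = Pb + 51 for each unit, where Pb is the price buyers pay.
On the curves, Pb = 328 - Q and Ps = 119.2 + 0.2Q; the wedge Ps − Pb = 51 gives 119.2 + 0.2Q − (328 - Q) = 51, so Q' = 216.5.
Then Pb = 328 − 1·216.5 = 111.5 and Ps = 119.2 + 0.2·216.5 = 162.5.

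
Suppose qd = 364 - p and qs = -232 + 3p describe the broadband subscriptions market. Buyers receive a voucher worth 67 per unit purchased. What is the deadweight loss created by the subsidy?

Deadweight loss = 1683.375

Pre-subsidy: 364 - p = -232 + 3p gives p* = 149, q* = 215.
With the rebate, buyers effectively pay pb = ps − 67, where ps is the price sellers receive.
Demand in terms of ps becomes qd = 364 − 1(ps − 67) = 431 - ps. Setting this equal to supply: 431 - ps = -232 + 3ps, so ps = 165.75.
Buyers pay pb = 165.75 − 67 = 98.75; q' = -232 + 3·165.75 = 265.25.
The subsidy expands output by 265.25 − 215 = 50.25 past the efficient level; on those units the gap between marginal cost and willingness to pay runs from 0 up to 67.
DWL = ½ × 67 × 50.25 = 1683.375.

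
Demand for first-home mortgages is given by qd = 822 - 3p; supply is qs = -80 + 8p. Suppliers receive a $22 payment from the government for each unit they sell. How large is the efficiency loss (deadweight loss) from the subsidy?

Deadweight loss = $528

Pre-subsidy: 822 - 3p = -80 + 8p gives p* = 82, q* = 576.
With the subsidy, sellers receive ps = pb + 22 for each unit, where pb is the price buyers pay.
Supply in terms of pb becomes qs = -80 + 8(pb + 22) = 96 + 8pb. Setting this equal to demand: 822 - 3pb = 96 + 8pb, so pb = 66.
Sellers receive ps = 66 + 22 = 88; q' = 822 − 3·66 = 624.
The subsidy expands output by 624 − 576 = 48 past the efficient level; on those units the gap between marginal cost and willingness to pay runs from 0 up to 22.
DWL = ½ × 22 × 48 = 528.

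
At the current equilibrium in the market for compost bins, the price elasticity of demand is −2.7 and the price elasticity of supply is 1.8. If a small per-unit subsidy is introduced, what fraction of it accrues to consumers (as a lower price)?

For a small subsidy around the equilibrium, the benefit split depends on the relative slopes, which at a point are proportional to the elasticities.
Buyer share = εs/(εs + |εd|) = 1.8/(1.8 + 2.7) = 0.4; seller share = |εd|/(εs + |εd|) = 0.6.

Consumer share = 0.4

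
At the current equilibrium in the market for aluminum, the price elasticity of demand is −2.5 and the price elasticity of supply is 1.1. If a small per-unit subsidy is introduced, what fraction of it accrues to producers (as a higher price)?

For a small subsidy around the equilibrium, the benefit split depends on the relative slopes, which at a point are proportional to the elasticities.
Buyer share = εs/(εs + |εd|) = 1.1/(1.1 + 2.5) = 11/36; seller share = |εd|/(εs + |εd|) = 25/36.
So producers capture 25/36 of the subsidy.

Producer share = 25/36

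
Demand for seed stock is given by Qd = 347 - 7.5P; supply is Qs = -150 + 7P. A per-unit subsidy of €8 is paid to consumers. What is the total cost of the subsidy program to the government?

Government cost = 27584/29

Pre-subsidy: 347 - 7.5P = -150 + 7P gives P* = 994/29, Q* = 2608/29.
With the rebate, buyers effectively pay Pb = Ps − 8, where Ps is the price sellers receive.
Demand in terms of Ps becomes Qd = 347 − 7.5(Ps − 8) = 407 - 7.5Ps. Setting this equal to supply: 407 - 7.5Ps = -150 + 7Ps, so Ps = 1114/29.
Buyers pay Pb = 1114/29 − 8 = 882/29; Q' = -150 + 7·(1114/29) = 3448/29.
Government outlay = subsidy × quantity = 8 × 3448/29 = 27584/29.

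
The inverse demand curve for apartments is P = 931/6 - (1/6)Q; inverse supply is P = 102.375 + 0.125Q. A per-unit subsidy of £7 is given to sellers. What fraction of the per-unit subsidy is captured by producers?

Producer share = 3/7

Pre-subsidy: 931/6 - (1/6)Q = 102.375 + 0.125Q gives Q* = 181 and P* = 125.
With the subsidy, sellers receive Ps = Pb + 7 for each unit, where Pb is the price buyers pay.
On the curves, Pb = 931/6 - (1/6)Q and Ps = 102.375 + 0.125Q; the wedge Ps − Pb = 7 gives 102.375 + 0.125Q − (931/6 - (1/6)Q) = 7, so Q' = 205.
Then Pb = 931/6 − (1/6)·205 = 121 and Ps = 102.375 + 0.125·205 = 128.
Buyers' price falls by P* − Pb = 125 − 121 = 4; sellers' price rises by Ps − P* = 128 − 125 = 3.
So producers capture 3/7 = 3/7 of each unit of subsidy.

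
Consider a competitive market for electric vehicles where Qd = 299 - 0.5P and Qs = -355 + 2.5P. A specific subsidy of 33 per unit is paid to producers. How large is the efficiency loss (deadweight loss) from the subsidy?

Pre-subsidy: 299 - 0.5P = -355 + 2.5P gives P* = 218, Q* = 190.
With the subsidy, sellers receive Ps = Pb + 33 for each unit, where Pb is the price buyers pay.
Supply in terms of Pb becomes Qs = -355 + 2.5(Pb + 33) = -272.5 + 2.5Pb. Setting this equal to demand: 299 - 0.5Pb = -272.5 + 2.5Pb, so Pb = 190.5.
Sellers receive Ps = 190.5 + 33 = 223.5; Q' = 299 − 0.5·190.5 = 203.75.
The subsidy expands output by 203.75 − 190 = 13.75 past the efficient level; on those units the gap between marginal cost and willingness to pay runs from 0 up to 33.
DWL = ½ × 33 × 13.75 = 226.875.

Deadweight loss = 226.875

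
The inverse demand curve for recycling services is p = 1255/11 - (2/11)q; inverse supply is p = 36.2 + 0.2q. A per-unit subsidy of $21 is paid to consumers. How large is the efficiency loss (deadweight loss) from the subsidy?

Deadweight loss = $577.5

Pre-subsidy: 1255/11 - (2/11)q = 36.2 + 0.2q gives q* = 204 and p* = 77.
With the rebate, buyers effectively pay pb = ps − 21, where ps is the price sellers receive.
On the curves, pb = 1255/11 - (2/11)q and ps = 36.2 + 0.2q; the wedge ps − pb = 21 gives 36.2 + 0.2q − (1255/11 - (2/11)q) = 21, so q' = 259.
Then pb = 1255/11 − (2/11)·259 = 67 and ps = 36.2 + 0.2·259 = 88.
The subsidy expands output by 259 − 204 = 55 past the efficient level; on those units the gap between marginal cost and willingness to pay runs from 0 up to 21.
DWL = ½ × 21 × 55 = 577.5.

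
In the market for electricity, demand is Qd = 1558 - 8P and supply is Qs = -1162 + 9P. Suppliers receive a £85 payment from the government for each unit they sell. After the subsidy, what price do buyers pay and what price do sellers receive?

Buyers pay £115; sellers receive £200

Pre-subsidy: 1558 - 8P = -1162 + 9P gives P* = 160, Q* = 278.
With the subsidy, sellers receive Ps = Pb + 85 for each unit, where Pb is the price buyers pay.
Supply in terms of Pb becomes Qs = -1162 + 9(Pb + 85) = -397 + 9Pb. Setting this equal to demand: 1558 - 8Pb = -397 + 9Pb, so Pb = 115.
Sellers receive Ps = 115 + 85 = 200; Q' = 1558 − 8·115 = 638.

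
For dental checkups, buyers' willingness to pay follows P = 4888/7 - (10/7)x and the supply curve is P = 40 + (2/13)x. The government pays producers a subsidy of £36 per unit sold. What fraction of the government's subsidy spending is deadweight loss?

DWL / government spending = 7/270

Pre-subsidy: 4888/7 - (10/7)x = 40 + (2/13)x gives x* = 416 and P* = 104.
With the subsidy, sellers receive Ps = Pb + 36 for each unit, where Pb is the price buyers pay.
On the curves, Pb = 4888/7 - (10/7)x and Ps = 40 + (2/13)x; the wedge Ps − Pb = 36 gives 40 + (2/13)x − (4888/7 - (10/7)x) = 36, so x' = 438.75.
Then Pb = 4888/7 − (10/7)·438.75 = 71.5 and Ps = 40 + (2/13)·438.75 = 107.5.
ΔCS = ½(416 + 438.75)(104 − 71.5) = 13889.6875; ΔPS = ½(416 + 438.75)(107.5 − 104) = 1495.8125.
Government spending = 36 × 438.75 = 15795.
DWL = ½ × 36 × (438.75 − 416) = 409.5; fraction = 409.5 / 15795 = 7/270.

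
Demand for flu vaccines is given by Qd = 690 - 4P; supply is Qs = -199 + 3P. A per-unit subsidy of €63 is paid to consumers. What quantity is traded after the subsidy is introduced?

Pre-subsidy: 690 - 4P = -199 + 3P gives P* = 127, Q* = 182.
With the rebate, buyers effectively pay Pb = Ps − 63, where Ps is the price sellers receive.
Demand in terms of Ps becomes Qd = 690 − 4(Ps − 63) = 942 - 4Ps. Setting this equal to supply: 942 - 4Ps = -199 + 3Ps, so Ps = 163.
Buyers pay Pb = 163 − 63 = 100; Q' = -199 + 3·163 = 290.

Q' = 290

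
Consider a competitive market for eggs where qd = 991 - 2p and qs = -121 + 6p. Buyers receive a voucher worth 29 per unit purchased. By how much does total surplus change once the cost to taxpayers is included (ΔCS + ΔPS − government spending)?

Net change in total surplus = -630.75

Pre-subsidy: 991 - 2p = -121 + 6p gives p* = 139, q* = 713.
With the rebate, buyers effectively pay pb = ps − 29, where ps is the price sellers receive.
Demand in terms of ps becomes qd = 991 − 2(ps − 29) = 1049 - 2ps. Setting this equal to supply: 1049 - 2ps = -121 + 6ps, so ps = 146.25.
Buyers pay pb = 146.25 − 29 = 117.25; q' = -121 + 6·146.25 = 756.5.
ΔCS = ½(713 + 756.5)(139 − 117.25) = 15980.8125; ΔPS = ½(713 + 756.5)(146.25 − 139) = 5326.9375.
Government spending = 29 × 756.5 = 21938.5.
Net change = 15980.8125 + 5326.9375 − 21938.5 = -630.75. The loss equals the DWL triangle ½·29·43.5.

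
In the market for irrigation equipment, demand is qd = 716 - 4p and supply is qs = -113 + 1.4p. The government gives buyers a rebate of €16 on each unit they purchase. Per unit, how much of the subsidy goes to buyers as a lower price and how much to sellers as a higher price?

Buyers gain 112/27 per unit; sellers gain 320/27 per unit

Pre-subsidy: 716 - 4p = -113 + 1.4p gives p* = 4145/27, q* = 2752/27.
With the rebate, buyers effectively pay pb = ps − 16, where ps is the price sellers receive.
Demand in terms of ps becomes qd = 716 − 4(ps − 16) = 780 - 4ps. Setting this equal to supply: 780 - 4ps = -113 + 1.4ps, so ps = 4465/27.
Buyers pay pb = 4465/27 − 16 = 4033/27; q' = -113 + 1.4·(4465/27) = 3200/27.
Buyers' price falls by p* − pb = 4145/27 − 4033/27 = 112/27; sellers' price rises by ps − p* = 4465/27 − 4145/27 = 320/27.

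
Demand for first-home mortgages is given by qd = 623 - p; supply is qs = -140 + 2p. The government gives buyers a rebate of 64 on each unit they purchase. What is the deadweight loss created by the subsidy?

Pre-subsidy: 623 - p = -140 + 2p gives p* = 763/3, q* = 1106/3.
With the rebate, buyers effectively pay pb = ps − 64, where ps is the price sellers receive.
Demand in terms of ps becomes qd = 623 − 1(ps − 64) = 687 - ps. Setting this equal to supply: 687 - ps = -140 + 2ps, so ps = 827/3.
Buyers pay pb = 827/3 − 64 = 635/3; q' = -140 + 2·(827/3) = 1234/3.
The subsidy expands output by 1234/3 − 1106/3 = 128/3 past the efficient level; on those units the gap between marginal cost and willingness to pay runs from 0 up to 64.
DWL = ½ × 64 × 128/3 = 4096/3.

Deadweight loss = 4096/3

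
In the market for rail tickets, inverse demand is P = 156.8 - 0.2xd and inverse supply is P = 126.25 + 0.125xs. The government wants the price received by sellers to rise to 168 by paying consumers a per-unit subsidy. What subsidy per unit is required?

Required subsidy s = 78 per unit

At a seller price of 168, quantity supplied is -1010 + 8·168 = 334.
Buyers absorb 334 only when they pay Pb = 156.8 − 0.2·334 = 90.
s = Ps − Pb = 168 − 90 = 78.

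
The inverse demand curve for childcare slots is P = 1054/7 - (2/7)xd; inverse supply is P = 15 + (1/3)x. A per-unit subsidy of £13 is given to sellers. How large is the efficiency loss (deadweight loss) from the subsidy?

Deadweight loss = £136.5

Pre-subsidy: 1054/7 - (2/7)x = 15 + (1/3)x gives x* = 219 and P* = 88.
With the subsidy, sellers receive Ps = Pb + 13 for each unit, where Pb is the price buyers pay.
On the curves, Pb = 1054/7 - (2/7)x and Ps = 15 + (1/3)x; the wedge Ps − Pb = 13 gives 15 + (1/3)x − (1054/7 - (2/7)x) = 13, so x' = 240.
Then Pb = 1054/7 − (2/7)·240 = 82 and Ps = 15 + (1/3)·240 = 95.
The subsidy expands output by 240 − 219 = 21 past the efficient level; on those units the gap between marginal cost and willingness to pay runs from 0 up to 13.
DWL = ½ × 13 × 21 = 136.5.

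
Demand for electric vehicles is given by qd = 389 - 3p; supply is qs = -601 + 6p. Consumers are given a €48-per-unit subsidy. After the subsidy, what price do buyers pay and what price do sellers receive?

Buyers pay €78; sellers receive €126

Pre-subsidy: 389 - 3p = -601 + 6p gives p* = 110, q* = 59.
With the rebate, buyers effectively pay pb = ps − 48, where ps is the price sellers receive.
Demand in terms of ps becomes qd = 389 − 3(ps − 48) = 533 - 3ps. Setting this equal to supply: 533 - 3ps = -601 + 6ps, so ps = 126.
Buyers pay pb = 126 − 48 = 78; q' = -601 + 6·126 = 155.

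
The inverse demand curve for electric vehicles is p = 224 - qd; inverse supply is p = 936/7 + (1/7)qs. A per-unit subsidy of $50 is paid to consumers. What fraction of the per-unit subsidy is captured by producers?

Producer share = 0.125

Pre-subsidy: 224 - q = 936/7 + (1/7)q gives q* = 79 and p* = 145.
With the rebate, buyers effectively pay pb = ps − 50, where ps is the price sellers receive.
On the curves, pb = 224 - q and ps = 936/7 + (1/7)q; the wedge ps − pb = 50 gives 936/7 + (1/7)q − (224 - q) = 50, so q' = 122.75.
Then pb = 224 − 1·122.75 = 101.25 and ps = 936/7 + (1/7)·122.75 = 151.25.
Buyers' price falls by p* − pb = 145 − 101.25 = 43.75; sellers' price rises by ps − p* = 151.25 − 145 = 6.25.
So producers capture 6.25/50 = 0.125 of each unit of subsidy.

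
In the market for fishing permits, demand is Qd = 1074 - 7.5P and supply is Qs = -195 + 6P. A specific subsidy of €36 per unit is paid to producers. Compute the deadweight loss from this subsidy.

Deadweight loss = €2160

Pre-subsidy: 1074 - 7.5P = -195 + 6P gives P* = 94, Q* = 369.
With the subsidy, sellers receive Ps = Pb + 36 for each unit, where Pb is the price buyers pay.
Supply in terms of Pb becomes Qs = -195 + 6(Pb + 36) = 21 + 6Pb. Setting this equal to demand: 1074 - 7.5Pb = 21 + 6Pb, so Pb = 78.
Sellers receive Ps = 78 + 36 = 114; Q' = 1074 − 7.5·78 = 489.
The subsidy expands output by 489 − 369 = 120 past the efficient level; on those units the gap between marginal cost and willingness to pay runs from 0 up to 36.
DWL = ½ × 36 × 120 = 2160.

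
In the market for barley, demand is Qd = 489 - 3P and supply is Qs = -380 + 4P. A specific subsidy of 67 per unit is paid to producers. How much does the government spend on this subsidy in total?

Pre-subsidy: 489 - 3P = -380 + 4P gives P* = 869/7, Q* = 816/7.
With the subsidy, sellers receive Ps = Pb + 67 for each unit, where Pb is the price buyers pay.
Supply in terms of Pb becomes Qs = -380 + 4(Pb + 67) = -112 + 4Pb. Setting this equal to demand: 489 - 3Pb = -112 + 4Pb, so Pb = 601/7.
Sellers receive Ps = 601/7 + 67 = 1070/7; Q' = 489 − 3·(601/7) = 1620/7.
Government outlay = subsidy × quantity = 67 × 1620/7 = 108540/7.

Government cost = 108540/7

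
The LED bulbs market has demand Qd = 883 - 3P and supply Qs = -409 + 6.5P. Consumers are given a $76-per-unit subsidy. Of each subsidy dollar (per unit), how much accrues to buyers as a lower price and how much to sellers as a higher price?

Pre-subsidy: 883 - 3P = -409 + 6.5P gives P* = 136, Q* = 475.
With the rebate, buyers effectively pay Pb = Ps − 76, where Ps is the price sellers receive.
Demand in terms of Ps becomes Qd = 883 − 3(Ps − 76) = 1111 - 3Ps. Setting this equal to supply: 1111 - 3Ps = -409 + 6.5Ps, so Ps = 160.
Buyers pay Pb = 160 − 76 = 84; Q' = -409 + 6.5·160 = 631.
Buyers' price falls by P* − Pb = 136 − 84 = 52; sellers' price rises by Ps − P* = 160 − 136 = 24.

Buyers gain $52 per unit; sellers gain $24 per unit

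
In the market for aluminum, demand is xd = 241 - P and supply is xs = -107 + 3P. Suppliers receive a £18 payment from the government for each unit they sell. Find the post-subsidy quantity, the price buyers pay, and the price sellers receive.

Pre-subsidy: 241 - P = -107 + 3P gives P* = 87, x* = 154.
With the subsidy, sellers receive Ps = Pb + 18 for each unit, where Pb is the price buyers pay.
Supply in terms of Pb becomes xs = -107 + 3(Pb + 18) = -53 + 3Pb. Setting this equal to demand: 241 - Pb = -53 + 3Pb, so Pb = 73.5.
Sellers receive Ps = 73.5 + 18 = 91.5; x' = 241 − 1·73.5 = 167.5.

x' = 167.5; buyers pay £73.5; sellers receive £91.5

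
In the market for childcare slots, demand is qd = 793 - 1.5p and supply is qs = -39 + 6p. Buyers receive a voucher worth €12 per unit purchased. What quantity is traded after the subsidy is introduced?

Pre-subsidy: 793 - 1.5p = -39 + 6p gives p* = 1664/15, q* = 626.6.
With the rebate, buyers effectively pay pb = ps − 12, where ps is the price sellers receive.
Demand in terms of ps becomes qd = 793 − 1.5(ps − 12) = 811 - 1.5ps. Setting this equal to supply: 811 - 1.5ps = -39 + 6ps, so ps = 340/3.
Buyers pay pb = 340/3 − 12 = 304/3; q' = -39 + 6·(340/3) = 641.

q' = 641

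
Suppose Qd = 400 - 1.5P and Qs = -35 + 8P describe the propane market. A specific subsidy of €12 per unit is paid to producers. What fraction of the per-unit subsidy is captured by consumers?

Consumer share = 16/19

Pre-subsidy: 400 - 1.5P = -35 + 8P gives P* = 870/19, Q* = 6295/19.
With the subsidy, sellers receive Ps = Pb + 12 for each unit, where Pb is the price buyers pay.
Supply in terms of Pb becomes Qs = -35 + 8(Pb + 12) = 61 + 8Pb. Setting this equal to demand: 400 - 1.5Pb = 61 + 8Pb, so Pb = 678/19.
Sellers receive Ps = 678/19 + 12 = 906/19; Q' = 400 − 1.5·(678/19) = 6583/19.
Buyers' price falls by P* − Pb = 870/19 − 678/19 = 192/19; sellers' price rises by Ps − P* = 906/19 − 870/19 = 36/19.
So consumers capture (192/19)/12 = 16/19 of each unit of subsidy.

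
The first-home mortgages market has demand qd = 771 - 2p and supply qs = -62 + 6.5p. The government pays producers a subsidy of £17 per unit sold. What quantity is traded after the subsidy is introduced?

q' = 601

Pre-subsidy: 771 - 2p = -62 + 6.5p gives p* = 98, q* = 575.
With the subsidy, sellers receive ps = pb + 17 for each unit, where pb is the price buyers pay.
Supply in terms of pb becomes qs = -62 + 6.5(pb + 17) = 48.5 + 6.5pb. Setting this equal to demand: 771 - 2pb = 48.5 + 6.5pb, so pb = 85.
Sellers receive ps = 85 + 17 = 102; q' = 771 − 2·85 = 601.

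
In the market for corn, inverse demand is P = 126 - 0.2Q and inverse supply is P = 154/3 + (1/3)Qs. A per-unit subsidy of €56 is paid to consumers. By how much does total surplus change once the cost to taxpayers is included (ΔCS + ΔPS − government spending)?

Net change in total surplus = -€2940

Pre-subsidy: 126 - 0.2Q = 154/3 + (1/3)Q gives Q* = 140 and P* = 98.
With the rebate, buyers effectively pay Pb = Ps − 56, where Ps is the price sellers receive.
On the curves, Pb = 126 - 0.2Q and Ps = 154/3 + (1/3)Q; the wedge Ps − Pb = 56 gives 154/3 + (1/3)Q − (126 - 0.2Q) = 56, so Q' = 245.
Then Pb = 126 − 0.2·245 = 77 and Ps = 154/3 + (1/3)·245 = 133.
ΔCS = ½(140 + 245)(98 − 77) = 4042.5; ΔPS = ½(140 + 245)(133 − 98) = 6737.5.
Government spending = 56 × 245 = 13720.
Net change = 4042.5 + 6737.5 − 13720 = -2940. The loss equals the DWL triangle ½·56·105.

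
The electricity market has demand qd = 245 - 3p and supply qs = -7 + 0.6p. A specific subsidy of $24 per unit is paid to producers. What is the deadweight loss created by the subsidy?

Pre-subsidy: 245 - 3p = -7 + 0.6p gives p* = 70, q* = 35.
With the subsidy, sellers receive ps = pb + 24 for each unit, where pb is the price buyers pay.
Supply in terms of pb becomes qs = -7 + 0.6(pb + 24) = 7.4 + 0.6pb. Setting this equal to demand: 245 - 3pb = 7.4 + 0.6pb, so pb = 66.
Sellers receive ps = 66 + 24 = 90; q' = 245 − 3·66 = 47.
The subsidy expands output by 47 − 35 = 12 past the efficient level; on those units the gap between marginal cost and willingness to pay runs from 0 up to 24.
DWL = ½ × 24 × 12 = 144.

Deadweight loss = $144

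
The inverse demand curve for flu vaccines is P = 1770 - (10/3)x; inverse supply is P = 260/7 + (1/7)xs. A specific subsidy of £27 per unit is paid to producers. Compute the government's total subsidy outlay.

Government cost = 997839/73

Pre-subsidy: 1770 - (10/3)x = 260/7 + (1/7)x gives x* = 36390/73 and P* = 7910/73.
With the subsidy, sellers receive Ps = Pb + 27 for each unit, where Pb is the price buyers pay.
On the curves, Pb = 1770 - (10/3)x and Ps = 260/7 + (1/7)x; the wedge Ps − Pb = 27 gives 260/7 + (1/7)x − (1770 - (10/3)x) = 27, so x' = 36957/73.
Then Pb = 1770 − (10/3)·(36957/73) = 6020/73 and Ps = 260/7 + (1/7)·(36957/73) = 7991/73.
Government outlay = subsidy × quantity = 27 × 36957/73 = 997839/73.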